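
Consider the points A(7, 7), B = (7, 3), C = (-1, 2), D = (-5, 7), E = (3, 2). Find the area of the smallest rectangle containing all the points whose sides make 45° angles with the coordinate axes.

In coordinates u = x + y, v = x − y the rectangle is axis-aligned; the map (x,y)→(u,v) scales areas by 2.
u-values: 14, 10, 1, 2, 5; range = 14 − 1 = 13.
v-values: 0, 4, -3, -12, 1; range = 4 − (-12) = 16.
Area = (13 × 16) / 2 = 104.

104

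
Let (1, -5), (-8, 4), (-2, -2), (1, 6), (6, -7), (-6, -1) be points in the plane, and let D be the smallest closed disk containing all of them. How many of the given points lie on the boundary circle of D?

2

The minimum enclosing circle of a finite set is fixed by two of the points (as a diameter) or three (as a circumcircle).
The farthest pair is (-8, 4)–(6, -7) with squared distance 317. The circle on this segment as diameter has centre (-1, -1.5) and r² = 317/4 = 79.25.
Check (1, -5): distance² to centre = 16.25 ≤ 79.25, so it lies inside.
All remaining points lie in this disk, and no smaller disk contains both endpoints, so this is the minimum enclosing circle.
The points at distance exactly r from the centre are (-8, 4), (6, -7) — 2 points.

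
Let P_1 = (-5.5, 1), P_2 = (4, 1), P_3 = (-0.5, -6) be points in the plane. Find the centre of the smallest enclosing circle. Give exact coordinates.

(-0.75, -25/28)

Side lengths²: P_1P_2² = 90.25, P_1P_3² = 74, P_2P_3² = 69.25.
Since P_1P_2² = 90.25 < 74 + 69.25 = 143.25, the triangle is acute, so the smallest enclosing circle is the circumcircle.
Circumcentre = (-0.75, -25/28), r² = 10249/392.
Centre = (-0.75, -25/28).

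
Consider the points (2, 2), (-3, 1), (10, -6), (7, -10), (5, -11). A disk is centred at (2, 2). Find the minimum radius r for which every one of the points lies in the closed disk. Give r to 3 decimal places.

13.342

The required radius is the distance from (2, 2) to the farthest point.
Squared distances: 0, 26, 128, 169, 178.
Maximum is 178, attained at (5, -11).
r = √178 ≈ 13.342.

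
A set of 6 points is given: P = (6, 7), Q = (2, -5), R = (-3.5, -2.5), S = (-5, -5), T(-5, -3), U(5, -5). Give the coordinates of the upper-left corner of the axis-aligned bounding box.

x-range [-5, 6], y-range [-5, 7].
The upper-left corner is (-5, 7).

(-5, 7)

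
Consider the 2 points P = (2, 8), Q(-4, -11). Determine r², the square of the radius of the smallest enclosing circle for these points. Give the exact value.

The smallest circle enclosing two points has them as diameter endpoints.
Centre = midpoint = (-1, -1.5); r² = |PQ|²/4 = 397/4 = 99.25.

99.25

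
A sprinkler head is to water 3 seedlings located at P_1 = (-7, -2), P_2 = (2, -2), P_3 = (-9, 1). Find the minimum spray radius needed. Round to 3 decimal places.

5.701

Side lengths²: P_1P_2² = 81, P_1P_3² = 13, P_2P_3² = 130.
Since P_2P_3² = 130 ≥ 81 + 13 = 94, the angle opposite P_2P_3 is not acute, so the smallest enclosing circle has P_2P_3 as diameter.
Centre = midpoint of P_2P_3 = (-3.5, -0.5), r² = 130/4 = 32.5.
r = √(32.5) ≈ 5.701.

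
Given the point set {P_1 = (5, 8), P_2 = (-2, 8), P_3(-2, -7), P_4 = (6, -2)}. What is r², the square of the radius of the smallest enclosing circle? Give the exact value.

The minimum enclosing circle of a finite set is fixed by two of the points (as a diameter) or three (as a circumcircle).
The farthest pair is P_1–P_3 with squared distance 274. The circle on this segment as diameter has centre (1.5, 0.5) and r² = 274/4 = 68.5.
Check P_2: distance² to centre = 68.5 ≤ 68.5, so it lies inside.
All remaining points lie in this disk, and no smaller disk contains both endpoints, so this is the minimum enclosing circle.

68.5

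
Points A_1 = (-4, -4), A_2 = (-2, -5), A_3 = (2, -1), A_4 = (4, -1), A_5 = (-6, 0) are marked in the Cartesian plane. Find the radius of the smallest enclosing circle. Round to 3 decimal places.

The minimum enclosing circle of a finite set is fixed by two of the points (as a diameter) or three (as a circumcircle).
The farthest pair is A_4–A_5 with squared distance 101. The circle on this segment as diameter has centre (-1, -0.5) and r² = 101/4 = 25.25.
Check A_1: distance² to centre = 21.25 ≤ 25.25, so it lies inside.
All remaining points lie in this disk, and no smaller disk contains both endpoints, so this is the minimum enclosing circle.
r = √(25.25) ≈ 5.025.

5.025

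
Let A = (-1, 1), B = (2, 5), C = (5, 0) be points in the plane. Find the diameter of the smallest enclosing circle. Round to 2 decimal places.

6.57

Side lengths²: AB² = 25, AC² = 37, BC² = 34.
Since AC² = 37 < 34 + 25 = 59, the triangle is acute, so the smallest enclosing circle is the circumcircle.
Circumcentre = (119/54, 31/18), r² = 15725/1458.
Diameter = 2r = 2√(15725/1458) ≈ 6.57.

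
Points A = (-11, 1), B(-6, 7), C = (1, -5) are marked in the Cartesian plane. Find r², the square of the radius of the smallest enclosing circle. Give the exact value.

58865/1156

Side lengths²: AB² = 61, AC² = 180, BC² = 193.
Since BC² = 193 < 180 + 61 = 241, the triangle is acute, so the smallest enclosing circle is the circumcircle.
Circumcentre = (-133/34, 3/17), r² = 58865/1156.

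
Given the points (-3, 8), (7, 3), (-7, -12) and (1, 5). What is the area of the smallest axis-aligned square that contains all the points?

400

The bounding box has width 14 and height 20.
An axis-aligned square enclosing the set must have side ≥ max(width, height).
So the minimum side is max(14, 20) = 20.
Area = 20² = 400.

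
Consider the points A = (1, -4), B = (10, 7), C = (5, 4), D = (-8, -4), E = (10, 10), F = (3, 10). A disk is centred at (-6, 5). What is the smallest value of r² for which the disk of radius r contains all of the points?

The required radius is the distance from (-6, 5) to the farthest point.
Squared distances: 130, 260, 122, 85, 281, 106.
Maximum is 281, attained at E.

281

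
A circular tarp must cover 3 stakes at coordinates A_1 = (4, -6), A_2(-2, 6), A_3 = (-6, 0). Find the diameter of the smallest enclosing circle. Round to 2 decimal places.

Side lengths²: A_1A_2² = 180, A_1A_3² = 136, A_2A_3² = 52.
Since A_1A_2² = 180 < 136 + 52 = 188, the triangle is acute, so the smallest enclosing circle is the circumcircle.
Circumcentre = (5/7, -1/7), r² = 2210/49.
Diameter = 2r = 2√(2210/49) ≈ 13.43.

13.43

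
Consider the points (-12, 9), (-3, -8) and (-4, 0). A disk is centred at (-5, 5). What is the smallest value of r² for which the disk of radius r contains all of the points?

173

The required radius is the distance from (-5, 5) to the farthest point.
Squared distances: 65, 173, 26.
Maximum is 173, attained at (-3, -8).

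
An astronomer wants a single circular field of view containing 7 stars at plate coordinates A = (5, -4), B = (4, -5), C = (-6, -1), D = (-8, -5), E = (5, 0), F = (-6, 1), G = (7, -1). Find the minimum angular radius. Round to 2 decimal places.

7.76

A smallest enclosing disk is always determined by at most three of the input points on its boundary.
The farthest pair is D–G with squared distance 241. The circle on this segment as diameter has centre (-0.5, -3) and r² = 241/4 = 60.25.
Check A: distance² to centre = 31.25 ≤ 60.25, so it lies inside.
All remaining points lie in this disk, and no smaller disk contains both endpoints, so this is the minimum enclosing circle.
r = √(60.25) ≈ 7.76.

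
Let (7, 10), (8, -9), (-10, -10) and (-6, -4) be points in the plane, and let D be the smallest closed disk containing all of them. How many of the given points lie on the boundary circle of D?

2

The farthest pair is (7, 10)–(-10, -10) with squared distance 689. The circle on this segment as diameter has centre (-1.5, 0) and r² = 689/4 = 172.25.
Check (8, -9): distance² to centre = 171.25 ≤ 172.25, so it lies inside.
All remaining points lie in this disk, and no smaller disk contains both endpoints, so this is the minimum enclosing circle.
The points at distance exactly r from the centre are (7, 10), (-10, -10) — 2 points.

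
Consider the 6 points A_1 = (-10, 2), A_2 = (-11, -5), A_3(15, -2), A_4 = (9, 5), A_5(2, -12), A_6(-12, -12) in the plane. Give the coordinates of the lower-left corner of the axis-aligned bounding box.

x-range [-12, 15], y-range [-12, 5].
The lower-left corner is (-12, -12).

(-12, -12)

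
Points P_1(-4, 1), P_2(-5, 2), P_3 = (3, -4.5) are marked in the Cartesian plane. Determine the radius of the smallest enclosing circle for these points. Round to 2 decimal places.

Side lengths²: P_1P_2² = 2, P_1P_3² = 79.25, P_2P_3² = 106.25.
Since P_2P_3² = 106.25 ≥ 79.25 + 2 = 81.25, the angle opposite P_2P_3 is not acute, so the smallest enclosing circle has P_2P_3 as diameter.
Centre = midpoint of P_2P_3 = (-1, -1.25), r² = 106.25/4 = 26.5625.
r = √(26.5625) ≈ 5.15.

5.15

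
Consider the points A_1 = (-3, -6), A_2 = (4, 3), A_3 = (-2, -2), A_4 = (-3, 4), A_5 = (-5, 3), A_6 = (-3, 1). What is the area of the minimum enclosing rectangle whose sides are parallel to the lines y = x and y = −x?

88

In coordinates u = x + y, v = x − y the rectangle is axis-aligned; the map (x,y)→(u,v) scales areas by 2.
u-values: -9, 7, -4, 1, -2, -2; range = 7 − (-9) = 16.
v-values: 3, 1, 0, -7, -8, -4; range = 3 − (-8) = 11.
Area = (16 × 11) / 2 = 88.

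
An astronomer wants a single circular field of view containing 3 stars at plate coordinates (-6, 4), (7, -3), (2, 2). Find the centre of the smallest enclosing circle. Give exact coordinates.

(0.5, 0.5)

Call the three points A, B, C in the order given.
Side lengths²: AB² = 218, AC² = 68, BC² = 50.
Since AB² = 218 ≥ 68 + 50 = 118, the angle opposite AB is not acute, so the smallest enclosing circle has AB as diameter.
Centre = midpoint of AB = (0.5, 0.5), r² = 218/4 = 54.5.
Centre = (0.5, 0.5).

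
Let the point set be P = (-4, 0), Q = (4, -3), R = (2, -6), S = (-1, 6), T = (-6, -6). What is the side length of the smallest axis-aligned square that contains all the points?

The bounding box has width 10 and height 12.
An axis-aligned square enclosing the set must have side ≥ max(width, height).
So the minimum side is max(10, 12) = 12.

12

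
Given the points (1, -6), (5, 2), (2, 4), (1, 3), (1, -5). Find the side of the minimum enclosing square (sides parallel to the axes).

10

The bounding box has width 4 and height 10.
An axis-aligned square enclosing the set must have side ≥ max(width, height).
So the minimum side is max(4, 10) = 10.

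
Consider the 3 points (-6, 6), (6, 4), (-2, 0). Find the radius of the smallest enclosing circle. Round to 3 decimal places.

Call the three points A, B, C in the order given.
Side lengths²: AB² = 148, AC² = 52, BC² = 80.
Since AB² = 148 ≥ 80 + 52 = 132, the angle opposite AB is not acute, so the smallest enclosing circle has AB as diameter.
Centre = midpoint of AB = (0, 5), r² = 148/4 = 37.
r = √37 ≈ 6.083.

6.083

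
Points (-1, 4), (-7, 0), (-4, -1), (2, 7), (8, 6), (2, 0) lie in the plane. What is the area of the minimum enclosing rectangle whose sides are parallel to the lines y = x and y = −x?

In coordinates u = x + y, v = x − y the rectangle is axis-aligned; the map (x,y)→(u,v) scales areas by 2.
u-values: 3, -7, -5, 9, 14, 2; range = 14 − (-7) = 21.
v-values: -5, -7, -3, -5, 2, 2; range = 2 − (-7) = 9.
Area = (21 × 9) / 2 = 94.5.

94.5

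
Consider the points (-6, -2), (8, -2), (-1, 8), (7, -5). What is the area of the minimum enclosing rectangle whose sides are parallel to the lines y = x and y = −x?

157.5

In coordinates u = x + y, v = x − y the rectangle is axis-aligned; the map (x,y)→(u,v) scales areas by 2.
u-values: -8, 6, 7, 2; range = 7 − (-8) = 15.
v-values: -4, 10, -9, 12; range = 12 − (-9) = 21.
Area = (15 × 21) / 2 = 157.5.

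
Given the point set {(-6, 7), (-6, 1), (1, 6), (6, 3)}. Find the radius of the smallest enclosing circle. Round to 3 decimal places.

A smallest enclosing disk is always determined by at most three of the input points on its boundary.
The minimum enclosing circle is determined by three boundary points: (-6, 7), (-6, 1), (6, 3).
Their circumcentre is (-1/3, 4) with r² = 370/9.
The farthest remaining point (1, 6) is at distance² 52/9 ≤ 370/9.
r = √(370/9) ≈ 6.412.

6.412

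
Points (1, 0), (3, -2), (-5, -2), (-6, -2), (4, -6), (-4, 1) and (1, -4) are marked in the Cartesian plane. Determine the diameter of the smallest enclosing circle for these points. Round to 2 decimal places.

The minimum enclosing circle of a finite set is fixed by two of the points (as a diameter) or three (as a circumcircle).
The minimum enclosing circle is determined by three boundary points: (-6, -2), (4, -6), (-4, 1).
Their circumcentre is (-14/19, -127/38) with r² = 42601/1444.
The farthest remaining point (-5, -2) is at distance² 28845/1444 ≤ 42601/1444.
Diameter = 2r = 2√(42601/1444) ≈ 10.86.

10.86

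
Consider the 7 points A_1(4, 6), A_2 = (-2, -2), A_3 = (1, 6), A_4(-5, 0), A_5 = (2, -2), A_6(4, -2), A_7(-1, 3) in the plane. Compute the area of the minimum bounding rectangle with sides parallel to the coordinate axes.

x ranges over [-5, 4], width 9.
y ranges over [-2, 6], height 8.
Area = 9 × 8 = 72.

72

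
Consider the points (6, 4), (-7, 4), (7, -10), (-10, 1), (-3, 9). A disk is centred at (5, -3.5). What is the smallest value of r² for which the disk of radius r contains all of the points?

245.25

The required radius is the distance from (5, -3.5) to the farthest point.
Squared distances: 57.25, 200.25, 46.25, 245.25, 220.25.
Maximum is 245.25, attained at (-10, 1).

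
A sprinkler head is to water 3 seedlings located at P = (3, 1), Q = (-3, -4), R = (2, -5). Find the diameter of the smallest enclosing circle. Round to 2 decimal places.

Side lengths²: PQ² = 61, PR² = 37, QR² = 26.
Since PQ² = 61 < 37 + 26 = 63, the triangle is acute, so the smallest enclosing circle is the circumcircle.
Circumcentre = (5/62, -99/62), r² = 29341/1922.
Diameter = 2r = 2√(29341/1922) ≈ 7.81.

7.81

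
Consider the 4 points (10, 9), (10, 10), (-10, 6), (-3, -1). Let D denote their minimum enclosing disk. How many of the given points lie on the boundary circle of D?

2

A smallest enclosing disk is always determined by at most three of the input points on its boundary.
The farthest pair is (10, 10)–(-10, 6) with squared distance 416. The circle on this segment as diameter has centre (0, 8) and r² = 416/4 = 104.
Check (10, 9): distance² to centre = 101 ≤ 104, so it lies inside.
All remaining points lie in this disk, and no smaller disk contains both endpoints, so this is the minimum enclosing circle.
The points at distance exactly r from the centre are (10, 10), (-10, 6) — 2 points.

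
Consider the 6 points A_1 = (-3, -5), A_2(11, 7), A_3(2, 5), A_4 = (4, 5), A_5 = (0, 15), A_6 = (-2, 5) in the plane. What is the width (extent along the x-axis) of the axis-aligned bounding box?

14

max x = 11, min x = -3, so width = 14.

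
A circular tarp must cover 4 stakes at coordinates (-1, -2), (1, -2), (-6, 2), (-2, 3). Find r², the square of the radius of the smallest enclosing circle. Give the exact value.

The minimum enclosing circle of a finite set is fixed by two of the points (as a diameter) or three (as a circumcircle).
The farthest pair is (1, -2)–(-6, 2) with squared distance 65. The circle on this segment as diameter has centre (-2.5, 0) and r² = 65/4 = 16.25.
Check (-1, -2): distance² to centre = 6.25 ≤ 16.25, so it lies inside.
All remaining points lie in this disk, and no smaller disk contains both endpoints, so this is the minimum enclosing circle.

16.25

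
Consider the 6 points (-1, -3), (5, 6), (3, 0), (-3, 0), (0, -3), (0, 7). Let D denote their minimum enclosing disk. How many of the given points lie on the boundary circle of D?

3

The minimum enclosing circle is determined by three boundary points: (-1, -3), (5, 6), (0, 7).
Their circumcentre is (53/34, 61/34) with r² = 17069/578.
The farthest remaining point (0, -3) is at distance² 14689/578 ≤ 17069/578.
The points at distance exactly r from the centre are (-1, -3), (5, 6), (0, 7) — 3 points.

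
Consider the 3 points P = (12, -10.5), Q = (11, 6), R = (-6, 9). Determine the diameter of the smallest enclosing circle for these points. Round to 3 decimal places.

Side lengths²: PQ² = 273.25, PR² = 704.25, QR² = 298.
Since PR² = 704.25 ≥ 298 + 273.25 = 571.25, the angle opposite PR is not acute, so the smallest enclosing circle has PR as diameter.
Centre = midpoint of PR = (3, -0.75), r² = 704.25/4 = 176.0625.
Diameter = 2r = 2√(176.0625) ≈ 26.538.

26.538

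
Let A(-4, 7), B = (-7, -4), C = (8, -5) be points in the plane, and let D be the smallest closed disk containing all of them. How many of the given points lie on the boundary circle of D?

Side lengths²: AB² = 130, AC² = 288, BC² = 226.
Since AC² = 288 < 226 + 130 = 356, the triangle is acute, so the smallest enclosing circle is the circumcircle.
Circumcentre = (11/14, -3/14), r² = 7345/98.
The points at distance exactly r from the centre are A, B, C — 3 points.

3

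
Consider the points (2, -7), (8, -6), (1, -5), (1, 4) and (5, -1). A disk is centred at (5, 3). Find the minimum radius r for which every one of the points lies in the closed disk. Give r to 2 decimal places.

The required radius is the distance from (5, 3) to the farthest point.
Squared distances: 109, 90, 80, 17, 16.
Maximum is 109, attained at (2, -7).
r = √109 ≈ 10.44.

10.44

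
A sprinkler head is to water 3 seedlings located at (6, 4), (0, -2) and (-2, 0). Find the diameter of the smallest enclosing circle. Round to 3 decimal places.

8.944

Call the three points A, B, C in the order given.
Side lengths²: AB² = 72, AC² = 80, BC² = 8.
Since AC² = 80 ≥ 72 + 8 = 80, the angle opposite AC is not acute, so the smallest enclosing circle has AC as diameter.
Centre = midpoint of AC = (2, 2), r² = 80/4 = 20.
Diameter = 2r = 2√20 ≈ 8.944.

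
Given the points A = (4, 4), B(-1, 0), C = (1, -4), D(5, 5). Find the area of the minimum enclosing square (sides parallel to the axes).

81

The bounding box has width 6 and height 9.
An axis-aligned square enclosing the set must have side ≥ max(width, height).
So the minimum side is max(6, 9) = 9.
Area = 9² = 81.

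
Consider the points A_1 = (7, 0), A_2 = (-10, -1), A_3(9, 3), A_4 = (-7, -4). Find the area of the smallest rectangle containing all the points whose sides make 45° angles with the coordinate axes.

In coordinates u = x + y, v = x − y the rectangle is axis-aligned; the map (x,y)→(u,v) scales areas by 2.
u-values: 7, -11, 12, -11; range = 12 − (-11) = 23.
v-values: 7, -9, 6, -3; range = 7 − (-9) = 16.
Area = (23 × 16) / 2 = 184.

184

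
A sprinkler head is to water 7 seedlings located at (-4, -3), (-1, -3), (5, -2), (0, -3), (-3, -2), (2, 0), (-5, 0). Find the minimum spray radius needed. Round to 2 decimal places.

5.10

By Welzl's lemma the MEC is supported by two points (diametrically opposite) or three points (on a circumcircle).
The farthest pair is (5, -2)–(-5, 0) with squared distance 104. The circle on this segment as diameter has centre (0, -1) and r² = 104/4 = 26.
Check (-4, -3): distance² to centre = 20 ≤ 26, so it lies inside.
All remaining points lie in this disk, and no smaller disk contains both endpoints, so this is the minimum enclosing circle.
r = √26 ≈ 5.10.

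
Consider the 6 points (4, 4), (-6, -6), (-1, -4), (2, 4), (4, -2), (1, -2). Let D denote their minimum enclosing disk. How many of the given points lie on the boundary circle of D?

A smallest enclosing disk is always determined by at most three of the input points on its boundary.
The farthest pair is (4, 4)–(-6, -6) with squared distance 200. The circle on this segment as diameter has centre (-1, -1) and r² = 200/4 = 50.
Check (-1, -4): distance² to centre = 9 ≤ 50, so it lies inside.
All remaining points lie in this disk, and no smaller disk contains both endpoints, so this is the minimum enclosing circle.
The points at distance exactly r from the centre are (4, 4), (-6, -6) — 2 points.

2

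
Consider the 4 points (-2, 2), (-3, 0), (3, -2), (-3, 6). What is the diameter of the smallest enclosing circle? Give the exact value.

The farthest pair is (3, -2)–(-3, 6) with squared distance 100. The circle on this segment as diameter has centre (0, 2) and r² = 100/4 = 25.
Check (-2, 2): distance² to centre = 4 ≤ 25, so it lies inside.
All remaining points lie in this disk, and no smaller disk contains both endpoints, so this is the minimum enclosing circle.
Diameter = 2r = 2√25 = 10.

10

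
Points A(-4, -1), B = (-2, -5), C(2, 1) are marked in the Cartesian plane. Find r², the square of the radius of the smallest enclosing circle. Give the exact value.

Side lengths²: AB² = 20, AC² = 40, BC² = 52.
Since BC² = 52 < 40 + 20 = 60, the triangle is acute, so the smallest enclosing circle is the circumcircle.
Circumcentre = (-3/7, -12/7), r² = 650/49.

650/49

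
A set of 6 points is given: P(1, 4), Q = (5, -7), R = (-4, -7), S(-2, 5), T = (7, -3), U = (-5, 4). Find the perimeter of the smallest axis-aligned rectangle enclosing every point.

48

Width = max x − min x = 7 − (-5) = 12.
Height = max y − min y = 5 − (-7) = 12.
Perimeter = 2(12 + 12) = 48.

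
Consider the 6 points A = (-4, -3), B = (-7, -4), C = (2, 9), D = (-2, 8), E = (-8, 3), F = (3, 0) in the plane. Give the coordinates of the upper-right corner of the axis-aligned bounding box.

x-range [-8, 3], y-range [-4, 9].
The upper-right corner is (3, 9).

(3, 9)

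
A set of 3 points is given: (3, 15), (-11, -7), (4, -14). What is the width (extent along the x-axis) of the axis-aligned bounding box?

max x = 4, min x = -11, so width = 15.

15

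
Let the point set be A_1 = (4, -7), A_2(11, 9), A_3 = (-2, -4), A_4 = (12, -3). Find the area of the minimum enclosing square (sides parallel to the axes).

256

The bounding box has width 14 and height 16.
An axis-aligned square enclosing the set must have side ≥ max(width, height).
So the minimum side is max(14, 16) = 16.
Area = 16² = 256.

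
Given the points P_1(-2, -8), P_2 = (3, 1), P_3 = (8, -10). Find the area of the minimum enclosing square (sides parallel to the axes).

The bounding box has width 10 and height 11.
An axis-aligned square enclosing the set must have side ≥ max(width, height).
So the minimum side is max(10, 11) = 11.
Area = 11² = 121.

121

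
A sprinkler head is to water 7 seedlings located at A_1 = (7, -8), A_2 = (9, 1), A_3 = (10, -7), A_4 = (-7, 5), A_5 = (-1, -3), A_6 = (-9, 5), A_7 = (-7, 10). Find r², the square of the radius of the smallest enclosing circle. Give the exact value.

144.5

A smallest enclosing disk is always determined by at most three of the input points on its boundary.
The farthest pair is A_3–A_7 with squared distance 578. The circle on this segment as diameter has centre (1.5, 1.5) and r² = 578/4 = 144.5.
Check A_1: distance² to centre = 120.5 ≤ 144.5, so it lies inside.
All remaining points lie in this disk, and no smaller disk contains both endpoints, so this is the minimum enclosing circle.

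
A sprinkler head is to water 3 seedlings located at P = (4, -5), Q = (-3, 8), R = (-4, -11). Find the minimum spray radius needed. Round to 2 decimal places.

9.51

Side lengths²: PQ² = 218, PR² = 100, QR² = 362.
Since QR² = 362 ≥ 218 + 100 = 318, the angle opposite QR is not acute, so the smallest enclosing circle has QR as diameter.
Centre = midpoint of QR = (-3.5, -1.5), r² = 362/4 = 90.5.
r = √(90.5) ≈ 9.51.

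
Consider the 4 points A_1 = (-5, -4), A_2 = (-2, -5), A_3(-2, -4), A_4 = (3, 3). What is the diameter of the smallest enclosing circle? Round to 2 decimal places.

10.63

By Welzl's lemma the MEC is supported by two points (diametrically opposite) or three points (on a circumcircle).
The farthest pair is A_1–A_4 with squared distance 113. The circle on this segment as diameter has centre (-1, -0.5) and r² = 113/4 = 28.25.
Check A_2: distance² to centre = 21.25 ≤ 28.25, so it lies inside.
All remaining points lie in this disk, and no smaller disk contains both endpoints, so this is the minimum enclosing circle.
Diameter = 2r = 2√(28.25) ≈ 10.63.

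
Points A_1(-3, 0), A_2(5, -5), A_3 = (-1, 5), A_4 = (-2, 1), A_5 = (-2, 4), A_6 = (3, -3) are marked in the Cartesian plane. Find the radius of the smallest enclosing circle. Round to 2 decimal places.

5.83

The farthest pair is A_2–A_3 with squared distance 136. The circle on this segment as diameter has centre (2, 0) and r² = 136/4 = 34.
Check A_1: distance² to centre = 25 ≤ 34, so it lies inside.
All remaining points lie in this disk, and no smaller disk contains both endpoints, so this is the minimum enclosing circle.
r = √34 ≈ 5.83.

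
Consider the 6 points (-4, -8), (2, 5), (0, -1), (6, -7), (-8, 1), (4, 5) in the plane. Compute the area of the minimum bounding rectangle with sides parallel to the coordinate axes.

x ranges over [-8, 6], width 14.
y ranges over [-8, 5], height 13.
Area = 14 × 13 = 182.

182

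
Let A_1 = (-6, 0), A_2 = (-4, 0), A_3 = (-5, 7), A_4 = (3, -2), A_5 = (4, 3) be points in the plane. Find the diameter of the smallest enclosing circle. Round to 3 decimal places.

The minimum enclosing circle of a finite set is fixed by two of the points (as a diameter) or three (as a circumcircle).
The farthest pair is A_3–A_4 with squared distance 145. The circle on this segment as diameter has centre (-1, 2.5) and r² = 145/4 = 36.25.
Check A_1: distance² to centre = 31.25 ≤ 36.25, so it lies inside.
All remaining points lie in this disk, and no smaller disk contains both endpoints, so this is the minimum enclosing circle.
Diameter = 2r = 2√(36.25) ≈ 12.042.

12.042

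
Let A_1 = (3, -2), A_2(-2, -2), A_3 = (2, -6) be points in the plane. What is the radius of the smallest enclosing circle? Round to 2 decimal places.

2.92

Side lengths²: A_1A_2² = 25, A_1A_3² = 17, A_2A_3² = 32.
Since A_2A_3² = 32 < 25 + 17 = 42, the triangle is acute, so the smallest enclosing circle is the circumcircle.
Circumcentre = (0.5, -3.5), r² = 8.5.
r = √(8.5) ≈ 2.92.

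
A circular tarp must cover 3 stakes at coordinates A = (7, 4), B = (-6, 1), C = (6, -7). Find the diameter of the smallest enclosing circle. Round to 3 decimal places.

15.181

Side lengths²: AB² = 178, AC² = 122, BC² = 208.
Since BC² = 208 < 178 + 122 = 300, the triangle is acute, so the smallest enclosing circle is the circumcircle.
Circumcentre = (46/35, -36/35), r² = 70577/1225.
Diameter = 2r = 2√(70577/1225) ≈ 15.181.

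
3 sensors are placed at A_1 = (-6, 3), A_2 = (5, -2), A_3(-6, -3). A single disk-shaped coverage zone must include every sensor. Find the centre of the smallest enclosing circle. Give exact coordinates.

Side lengths²: A_1A_2² = 146, A_1A_3² = 36, A_2A_3² = 122.
Since A_1A_2² = 146 < 122 + 36 = 158, the triangle is acute, so the smallest enclosing circle is the circumcircle.
Circumcentre = (-8/11, 0), r² = 4453/121.
Centre = (-8/11, 0).

(-8/11, 0)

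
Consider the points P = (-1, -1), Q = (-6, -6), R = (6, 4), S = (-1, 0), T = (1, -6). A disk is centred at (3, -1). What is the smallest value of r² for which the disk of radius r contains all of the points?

106

The required radius is the distance from (3, -1) to the farthest point.
Squared distances: 16, 106, 34, 17, 29.
Maximum is 106, attained at Q.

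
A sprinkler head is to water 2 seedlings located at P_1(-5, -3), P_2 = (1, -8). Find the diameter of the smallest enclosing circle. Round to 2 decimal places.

The smallest circle enclosing two points has them as diameter endpoints.
Centre = midpoint = (-2, -5.5); r² = |P_1P_2|²/4 = 61/4 = 15.25.
Diameter = 2r = 2√(15.25) ≈ 7.81.

7.81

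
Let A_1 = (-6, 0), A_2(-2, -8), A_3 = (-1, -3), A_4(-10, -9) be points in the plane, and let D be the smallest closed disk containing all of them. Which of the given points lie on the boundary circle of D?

A_1, A_3, A_4

The minimum enclosing circle of a finite set is fixed by two of the points (as a diameter) or three (as a circumcircle).
The minimum enclosing circle is determined by three boundary points: A_1, A_3, A_4.
Their circumcentre is (-223/38, -207/38) with r² = 21437/722.
The farthest remaining point A_2 is at distance² 15509/722 ≤ 21437/722.
The points at distance exactly r from the centre are A_1, A_3, A_4 — 3 points.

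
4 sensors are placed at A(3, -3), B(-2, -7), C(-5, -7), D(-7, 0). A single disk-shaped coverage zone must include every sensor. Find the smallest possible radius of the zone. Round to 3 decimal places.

5.311

By Welzl's lemma the MEC is supported by two points (diametrically opposite) or three points (on a circumcircle).
The minimum enclosing circle is determined by three boundary points: A, C, D.
Their circumcentre is (-2.28125, -2.4375) with r² = 28.2080078125.
The farthest remaining point B is at distance² 20.8955078125 ≤ 28.2080078125.
r = √(28.2080078125) ≈ 5.311.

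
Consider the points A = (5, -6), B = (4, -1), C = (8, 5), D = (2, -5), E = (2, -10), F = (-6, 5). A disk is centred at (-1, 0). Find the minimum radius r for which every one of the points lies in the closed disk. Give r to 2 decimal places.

10.44

The required radius is the distance from (-1, 0) to the farthest point.
Squared distances: 72, 26, 106, 34, 109, 50.
Maximum is 109, attained at E.
r = √109 ≈ 10.44.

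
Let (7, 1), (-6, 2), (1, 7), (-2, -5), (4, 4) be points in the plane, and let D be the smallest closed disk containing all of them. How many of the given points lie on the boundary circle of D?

3

A smallest enclosing disk is always determined by at most three of the input points on its boundary.
The minimum enclosing circle is determined by three boundary points: (7, 1), (-6, 2), (-2, -5).
Their circumcentre is (27/58, 61/58) with r² = 71825/1682.
The farthest remaining point (1, 7) is at distance² 59993/1682 ≤ 71825/1682.
The points at distance exactly r from the centre are (7, 1), (-6, 2), (-2, -5) — 3 points.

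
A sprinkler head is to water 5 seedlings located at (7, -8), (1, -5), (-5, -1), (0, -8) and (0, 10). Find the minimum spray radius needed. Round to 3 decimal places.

The minimum enclosing circle of a finite set is fixed by two of the points (as a diameter) or three (as a circumcircle).
The farthest pair is (7, -8)–(0, 10) with squared distance 373. The circle on this segment as diameter has centre (3.5, 1) and r² = 373/4 = 93.25.
Check (1, -5): distance² to centre = 42.25 ≤ 93.25, so it lies inside.
All remaining points lie in this disk, and no smaller disk contains both endpoints, so this is the minimum enclosing circle.
r = √(93.25) ≈ 9.657.

9.657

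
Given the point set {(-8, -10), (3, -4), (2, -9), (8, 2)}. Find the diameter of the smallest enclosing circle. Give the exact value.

The minimum enclosing circle of a finite set is fixed by two of the points (as a diameter) or three (as a circumcircle).
The farthest pair is (-8, -10)–(8, 2) with squared distance 400. The circle on this segment as diameter has centre (0, -4) and r² = 400/4 = 100.
Check (3, -4): distance² to centre = 9 ≤ 100, so it lies inside.
All remaining points lie in this disk, and no smaller disk contains both endpoints, so this is the minimum enclosing circle.
Diameter = 2r = 2√100 = 20.

20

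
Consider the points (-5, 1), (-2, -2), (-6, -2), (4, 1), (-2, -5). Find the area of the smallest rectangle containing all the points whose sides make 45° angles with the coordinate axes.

58.5

In coordinates u = x + y, v = x − y the rectangle is axis-aligned; the map (x,y)→(u,v) scales areas by 2.
u-values: -4, -4, -8, 5, -7; range = 5 − (-8) = 13.
v-values: -6, 0, -4, 3, 3; range = 3 − (-6) = 9.
Area = (13 × 9) / 2 = 58.5.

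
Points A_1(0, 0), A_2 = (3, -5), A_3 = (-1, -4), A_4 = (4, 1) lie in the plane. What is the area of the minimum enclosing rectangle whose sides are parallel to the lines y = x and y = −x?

In coordinates u = x + y, v = x − y the rectangle is axis-aligned; the map (x,y)→(u,v) scales areas by 2.
u-values: 0, -2, -5, 5; range = 5 − (-5) = 10.
v-values: 0, 8, 3, 3; range = 8 − 0 = 8.
Area = (10 × 8) / 2 = 40.

40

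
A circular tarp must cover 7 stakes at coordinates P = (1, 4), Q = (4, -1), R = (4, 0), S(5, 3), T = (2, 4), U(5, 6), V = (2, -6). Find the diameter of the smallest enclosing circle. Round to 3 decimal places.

12.369

By Welzl's lemma the MEC is supported by two points (diametrically opposite) or three points (on a circumcircle).
The farthest pair is U–V with squared distance 153. The circle on this segment as diameter has centre (3.5, 0) and r² = 153/4 = 38.25.
Check P: distance² to centre = 22.25 ≤ 38.25, so it lies inside.
All remaining points lie in this disk, and no smaller disk contains both endpoints, so this is the minimum enclosing circle.
Diameter = 2r = 2√(38.25) ≈ 12.369.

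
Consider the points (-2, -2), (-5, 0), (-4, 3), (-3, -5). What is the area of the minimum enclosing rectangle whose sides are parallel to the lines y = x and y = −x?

In coordinates u = x + y, v = x − y the rectangle is axis-aligned; the map (x,y)→(u,v) scales areas by 2.
u-values: -4, -5, -1, -8; range = -1 − (-8) = 7.
v-values: 0, -5, -7, 2; range = 2 − (-7) = 9.
Area = (7 × 9) / 2 = 31.5.

31.5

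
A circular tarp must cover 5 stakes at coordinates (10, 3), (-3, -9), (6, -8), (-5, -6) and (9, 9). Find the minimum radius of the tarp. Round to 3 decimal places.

The farthest pair is (-3, -9)–(9, 9) with squared distance 468. The circle on this segment as diameter has centre (3, 0) and r² = 468/4 = 117.
Check (10, 3): distance² to centre = 58 ≤ 117, so it lies inside.
All remaining points lie in this disk, and no smaller disk contains both endpoints, so this is the minimum enclosing circle.
r = √117 ≈ 10.817.

10.817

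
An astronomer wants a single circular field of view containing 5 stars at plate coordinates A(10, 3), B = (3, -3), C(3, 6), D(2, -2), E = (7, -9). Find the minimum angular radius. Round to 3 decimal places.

7.762

By Welzl's lemma the MEC is supported by two points (diametrically opposite) or three points (on a circumcircle).
The farthest pair is C–E with squared distance 241. The circle on this segment as diameter has centre (5, -1.5) and r² = 241/4 = 60.25.
Check A: distance² to centre = 45.25 ≤ 60.25, so it lies inside.
All remaining points lie in this disk, and no smaller disk contains both endpoints, so this is the minimum enclosing circle.
r = √(60.25) ≈ 7.762.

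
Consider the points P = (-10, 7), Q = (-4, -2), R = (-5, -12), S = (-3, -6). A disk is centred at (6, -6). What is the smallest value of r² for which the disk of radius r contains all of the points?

The required radius is the distance from (6, -6) to the farthest point.
Squared distances: 425, 116, 157, 81.
Maximum is 425, attained at P.

425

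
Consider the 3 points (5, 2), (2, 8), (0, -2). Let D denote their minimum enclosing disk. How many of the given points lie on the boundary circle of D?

Call the three points A, B, C in the order given.
Side lengths²: AB² = 45, AC² = 41, BC² = 104.
Since BC² = 104 ≥ 45 + 41 = 86, the angle opposite BC is not acute, so the smallest enclosing circle has BC as diameter.
Centre = midpoint of BC = (1, 3), r² = 104/4 = 26.
The points at distance exactly r from the centre are (2, 8), (0, -2) — 2 points.

2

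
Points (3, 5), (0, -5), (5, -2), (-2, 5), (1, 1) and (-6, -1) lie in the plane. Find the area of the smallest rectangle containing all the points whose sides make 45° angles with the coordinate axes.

In coordinates u = x + y, v = x − y the rectangle is axis-aligned; the map (x,y)→(u,v) scales areas by 2.
u-values: 8, -5, 3, 3, 2, -7; range = 8 − (-7) = 15.
v-values: -2, 5, 7, -7, 0, -5; range = 7 − (-7) = 14.
Area = (15 × 14) / 2 = 105.

105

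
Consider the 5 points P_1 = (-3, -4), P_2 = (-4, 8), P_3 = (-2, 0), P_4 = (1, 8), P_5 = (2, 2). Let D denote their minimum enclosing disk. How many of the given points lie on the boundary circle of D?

3

The minimum enclosing circle is determined by three boundary points: P_1, P_2, P_4.
Their circumcentre is (-1.5, 13/6) with r² = 725/18.
The farthest remaining point P_5 is at distance² 221/18 ≤ 725/18.
The points at distance exactly r from the centre are P_1, P_2, P_4 — 3 points.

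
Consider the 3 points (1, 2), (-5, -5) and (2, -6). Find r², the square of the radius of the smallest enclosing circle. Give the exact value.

Call the three points A, B, C in the order given.
Side lengths²: AB² = 85, AC² = 65, BC² = 50.
Since AB² = 85 < 65 + 50 = 115, the triangle is acute, so the smallest enclosing circle is the circumcircle.
Circumcentre = (-23/22, -51/22), r² = 5525/242.

5525/242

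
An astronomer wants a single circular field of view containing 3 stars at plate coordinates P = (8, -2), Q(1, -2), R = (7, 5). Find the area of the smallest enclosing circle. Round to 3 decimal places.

Side lengths²: PQ² = 49, PR² = 50, QR² = 85.
Since QR² = 85 < 50 + 49 = 99, the triangle is acute, so the smallest enclosing circle is the circumcircle.
Circumcentre = (4.5, 15/14), r² = 2125/98.
Area = π·r² = π·2125/98 ≈ 68.121.

68.121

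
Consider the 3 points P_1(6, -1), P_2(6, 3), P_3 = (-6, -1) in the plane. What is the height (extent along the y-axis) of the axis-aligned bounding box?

4

max y = 3, min y = -1, so height = 4.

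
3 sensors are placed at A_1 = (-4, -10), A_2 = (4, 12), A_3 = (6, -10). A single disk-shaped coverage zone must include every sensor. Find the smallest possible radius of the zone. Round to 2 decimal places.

Side lengths²: A_1A_2² = 548, A_1A_3² = 100, A_2A_3² = 488.
Since A_1A_2² = 548 < 488 + 100 = 588, the triangle is acute, so the smallest enclosing circle is the circumcircle.
Circumcentre = (1, 7/11), r² = 16714/121.
r = √(16714/121) ≈ 11.75.

11.75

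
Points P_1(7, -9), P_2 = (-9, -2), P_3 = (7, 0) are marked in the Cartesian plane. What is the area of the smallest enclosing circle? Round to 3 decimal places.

Side lengths²: P_1P_2² = 305, P_1P_3² = 81, P_2P_3² = 260.
Since P_1P_2² = 305 < 260 + 81 = 341, the triangle is acute, so the smallest enclosing circle is the circumcircle.
Circumcentre = (-0.5625, -4.5), r² = 77.44140625.
Area = π·r² = π·77.44140625 ≈ 243.289.

243.289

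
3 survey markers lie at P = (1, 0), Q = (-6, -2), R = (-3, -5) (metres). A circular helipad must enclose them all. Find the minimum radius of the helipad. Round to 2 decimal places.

Side lengths²: PQ² = 53, PR² = 41, QR² = 18.
Since PQ² = 53 < 41 + 18 = 59, the triangle is acute, so the smallest enclosing circle is the circumcircle.
Circumcentre = (-43/18, -25/18), r² = 2173/162.
r = √(2173/162) ≈ 3.66.

3.66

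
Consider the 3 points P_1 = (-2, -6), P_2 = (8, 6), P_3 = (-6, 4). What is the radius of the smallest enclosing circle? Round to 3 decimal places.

Side lengths²: P_1P_2² = 244, P_1P_3² = 116, P_2P_3² = 200.
Since P_1P_2² = 244 < 200 + 116 = 316, the triangle is acute, so the smallest enclosing circle is the circumcircle.
Circumcentre = (57/37, 45/37), r² = 88450/1369.
r = √(88450/1369) ≈ 8.038.

8.038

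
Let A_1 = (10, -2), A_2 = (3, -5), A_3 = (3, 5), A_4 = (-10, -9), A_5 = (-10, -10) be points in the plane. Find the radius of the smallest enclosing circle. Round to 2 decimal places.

10.80

The minimum enclosing circle of a finite set is fixed by two of the points (as a diameter) or three (as a circumcircle).
The minimum enclosing circle is determined by three boundary points: A_1, A_3, A_5.
Their circumcentre is (-2/7, -37/7) with r² = 5713/49.
The farthest remaining point A_4 is at distance² 5300/49 ≤ 5713/49.
r = √(5713/49) ≈ 10.80.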